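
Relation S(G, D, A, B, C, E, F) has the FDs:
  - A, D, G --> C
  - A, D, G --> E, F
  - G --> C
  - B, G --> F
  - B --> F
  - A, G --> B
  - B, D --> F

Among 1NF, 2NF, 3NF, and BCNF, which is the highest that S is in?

Candidate key: {A, D, G}. Prime attributes: {A, D, G}.
G --> C: {G}⁺ = {C, G}, which is not all of the attributes, so the left side is not a superkey — BCNF is violated.
G --> C has non-prime {C} on the right and a non-superkey on the left, so 3NF fails.
{G} is a proper subset of the key {A, D, G}, and {G}⁺ contains the non-prime attribute {C} — a partial dependency, so 2NF is violated.

1NF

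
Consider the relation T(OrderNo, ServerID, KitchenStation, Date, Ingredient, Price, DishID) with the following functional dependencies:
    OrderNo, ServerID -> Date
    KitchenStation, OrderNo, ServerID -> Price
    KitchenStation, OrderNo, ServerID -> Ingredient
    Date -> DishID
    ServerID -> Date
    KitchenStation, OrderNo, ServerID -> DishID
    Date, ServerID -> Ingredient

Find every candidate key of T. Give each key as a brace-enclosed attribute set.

Attributes never on any right-hand side: {KitchenStation, OrderNo, ServerID} — every candidate key must contain all of them.
{KitchenStation, OrderNo, ServerID} is a candidate key since {KitchenStation, OrderNo, ServerID}⁺ = {Date, DishID, Ingredient, KitchenStation, OrderNo, Price, ServerID} covers every attribute.
No other minimal set has full closure, so this is the only candidate key.

{KitchenStation, OrderNo, ServerID}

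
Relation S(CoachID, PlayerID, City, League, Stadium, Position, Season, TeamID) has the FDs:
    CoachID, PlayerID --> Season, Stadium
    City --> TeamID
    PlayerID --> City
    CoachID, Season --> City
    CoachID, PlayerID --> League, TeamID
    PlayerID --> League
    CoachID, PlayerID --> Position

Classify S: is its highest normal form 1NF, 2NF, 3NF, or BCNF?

Candidate key: {CoachID, PlayerID}. Prime attributes: {CoachID, PlayerID}.
For City --> TeamID we have {City}⁺ = {City, TeamID}; {City} is not a superkey, so BCNF fails.
City --> TeamID determines the non-prime attribute {TeamID} from a non-superkey — 3NF is violated.
Since {PlayerID} ⊂ {CoachID, PlayerID} and {PlayerID}⁺ ⊇ {City, League, TeamID} with {City, League, TeamID} non-prime, there is a partial dependency; 2NF fails.

1NF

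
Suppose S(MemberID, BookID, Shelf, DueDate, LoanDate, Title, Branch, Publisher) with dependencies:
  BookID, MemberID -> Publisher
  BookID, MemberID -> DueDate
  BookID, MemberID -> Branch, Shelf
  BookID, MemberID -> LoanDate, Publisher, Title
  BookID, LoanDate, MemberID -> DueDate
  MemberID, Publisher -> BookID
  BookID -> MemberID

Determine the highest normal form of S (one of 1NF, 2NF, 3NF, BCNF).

Candidate keys: {BookID}, {MemberID, Publisher}. Prime attributes: {BookID, MemberID, Publisher}.
The left-hand side of every FD is a superkey, so BCNF is satisfied.

BCNF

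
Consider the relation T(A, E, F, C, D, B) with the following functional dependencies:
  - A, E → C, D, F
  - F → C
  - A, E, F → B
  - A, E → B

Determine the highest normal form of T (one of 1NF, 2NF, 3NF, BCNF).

Candidate key: {A, E}. Prime attributes: {A, E}.
F → C breaks BCNF: {F}⁺ = {C, F}, so {F} is not a superkey.
F → C has non-prime {C} on the right and a non-superkey on the left, so 3NF fails.
No non-prime attribute depends on a proper subset of any candidate key, so 2NF holds.

2NF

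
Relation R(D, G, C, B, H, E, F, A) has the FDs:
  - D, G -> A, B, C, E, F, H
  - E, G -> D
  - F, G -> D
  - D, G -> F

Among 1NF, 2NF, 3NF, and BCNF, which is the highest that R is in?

BCNF

Candidate keys: {D, G}, {E, G}, {F, G}. Prime attributes: {D, E, F, G}.
The left-hand side of every FD is a superkey, so BCNF is satisfied.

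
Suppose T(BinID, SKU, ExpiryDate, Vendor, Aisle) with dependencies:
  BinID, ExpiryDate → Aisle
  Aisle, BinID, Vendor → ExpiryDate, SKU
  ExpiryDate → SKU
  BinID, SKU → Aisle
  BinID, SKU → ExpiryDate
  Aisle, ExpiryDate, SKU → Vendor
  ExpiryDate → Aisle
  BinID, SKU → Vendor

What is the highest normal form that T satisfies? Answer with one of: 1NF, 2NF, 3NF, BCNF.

Candidate keys: {Aisle, BinID, Vendor}, {BinID, ExpiryDate}, {BinID, SKU}. Prime attributes: {Aisle, BinID, ExpiryDate, SKU, Vendor}.
ExpiryDate → SKU: {ExpiryDate}⁺ = {Aisle, ExpiryDate, SKU, Vendor}, which is not all of the attributes, so the left side is not a superkey — BCNF is violated.
Its right-hand attributes {SKU} are all prime, as are those of every other non-superkey FD — the relation is in 3NF.

3NF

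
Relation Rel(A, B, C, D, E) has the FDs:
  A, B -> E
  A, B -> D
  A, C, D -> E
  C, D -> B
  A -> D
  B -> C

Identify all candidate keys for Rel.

{A, B}, {A, C}

{A} never appears on the right of any FD, so every key must include it.
{A, B}⁺ = {A, B, C, D, E} — all of the relation — so {A, B} is a candidate key.
{A, C}⁺ = {A, B, C, D, E} — all of the relation — so {A, C} is a candidate key.
These are minimal and exhaustive — every other superkey contains one of them.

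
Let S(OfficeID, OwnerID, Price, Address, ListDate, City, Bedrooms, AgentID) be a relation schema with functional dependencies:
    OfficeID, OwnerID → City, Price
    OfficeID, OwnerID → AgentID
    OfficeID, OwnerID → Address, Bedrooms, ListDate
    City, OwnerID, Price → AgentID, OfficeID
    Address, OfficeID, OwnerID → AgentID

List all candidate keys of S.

{City, OwnerID, Price}, {OfficeID, OwnerID}

{OwnerID} never appears on the right of any FD, so every key must include it.
Closure of {OfficeID, OwnerID} is {Address, AgentID, Bedrooms, City, ListDate, OfficeID, OwnerID, Price}, the whole schema; {OfficeID, OwnerID} is a candidate key.
Closure of {City, OwnerID, Price} is {Address, AgentID, Bedrooms, City, ListDate, OfficeID, OwnerID, Price}, the whole schema; {City, OwnerID, Price} is a candidate key.
These are minimal and exhaustive — every other superkey contains one of them.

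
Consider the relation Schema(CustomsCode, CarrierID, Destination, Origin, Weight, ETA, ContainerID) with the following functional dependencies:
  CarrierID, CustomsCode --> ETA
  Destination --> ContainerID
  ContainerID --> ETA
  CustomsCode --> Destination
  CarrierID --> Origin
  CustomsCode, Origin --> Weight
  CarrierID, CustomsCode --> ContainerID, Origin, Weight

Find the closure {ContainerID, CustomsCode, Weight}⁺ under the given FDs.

Start with {ContainerID, CustomsCode, Weight}.
ContainerID --> ETA applies; add {ETA} → now {ContainerID, CustomsCode, ETA, Weight}.
CustomsCode --> Destination applies; add {Destination} → now {ContainerID, CustomsCode, Destination, ETA, Weight}.
No further FD applies.

{ContainerID, CustomsCode, Destination, ETA, Weight}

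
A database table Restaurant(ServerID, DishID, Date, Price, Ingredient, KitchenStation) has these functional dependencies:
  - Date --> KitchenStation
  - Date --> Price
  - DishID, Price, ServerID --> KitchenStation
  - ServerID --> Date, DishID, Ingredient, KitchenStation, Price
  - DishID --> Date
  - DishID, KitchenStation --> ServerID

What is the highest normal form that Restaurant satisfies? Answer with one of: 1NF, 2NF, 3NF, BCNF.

2NF

Candidate keys: {DishID}, {ServerID}. Prime attributes: {DishID, ServerID}.
Date --> KitchenStation: {Date}⁺ = {Date, KitchenStation, Price}, which is not all of the attributes, so the left side is not a superkey — BCNF is violated.
Date --> KitchenStation determines the non-prime attribute {KitchenStation} from a non-superkey — 3NF is violated.
Every candidate key is a single attribute, so no partial dependency is possible; 2NF holds.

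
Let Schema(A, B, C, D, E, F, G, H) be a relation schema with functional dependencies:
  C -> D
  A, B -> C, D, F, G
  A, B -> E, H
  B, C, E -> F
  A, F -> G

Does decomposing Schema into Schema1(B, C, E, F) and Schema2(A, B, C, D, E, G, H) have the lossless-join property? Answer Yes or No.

The shared attributes are {B, C, E} and {B, C, E}⁺ = {B, C, D, E, F}.
This includes all of Schema1, so the common attributes are a superkey of Schema1 — the join is lossless.

Yes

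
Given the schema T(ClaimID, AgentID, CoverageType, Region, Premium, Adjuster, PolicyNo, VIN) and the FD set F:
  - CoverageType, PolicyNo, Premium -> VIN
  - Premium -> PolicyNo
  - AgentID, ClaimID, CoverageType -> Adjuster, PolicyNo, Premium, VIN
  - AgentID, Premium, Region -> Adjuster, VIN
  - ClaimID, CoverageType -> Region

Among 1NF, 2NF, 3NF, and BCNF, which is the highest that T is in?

Candidate key: {AgentID, ClaimID, CoverageType}. Prime attributes: {AgentID, ClaimID, CoverageType}.
CoverageType, PolicyNo, Premium -> VIN: {CoverageType, PolicyNo, Premium}⁺ = {CoverageType, PolicyNo, Premium, VIN}, which is not all of the attributes, so the left side is not a superkey — BCNF is violated.
CoverageType, PolicyNo, Premium -> VIN has non-prime {VIN} on the right and a non-superkey on the left, so 3NF fails.
The proper key subset {ClaimID, CoverageType} of {AgentID, ClaimID, CoverageType} determines non-prime {Region}, so the relation is not even in 2NF.

1NF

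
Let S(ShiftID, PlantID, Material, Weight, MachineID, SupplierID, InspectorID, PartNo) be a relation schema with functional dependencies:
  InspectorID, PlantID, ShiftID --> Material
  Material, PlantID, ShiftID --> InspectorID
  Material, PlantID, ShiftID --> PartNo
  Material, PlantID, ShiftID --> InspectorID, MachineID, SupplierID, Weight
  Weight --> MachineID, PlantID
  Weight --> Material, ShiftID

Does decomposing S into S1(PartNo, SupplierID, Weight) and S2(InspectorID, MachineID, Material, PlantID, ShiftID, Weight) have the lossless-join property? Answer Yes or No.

Common attributes: {Weight}; their closure is {InspectorID, MachineID, Material, PartNo, PlantID, ShiftID, SupplierID, Weight}.
Since S1 ⊆ {InspectorID, MachineID, Material, PartNo, PlantID, ShiftID, SupplierID, Weight}, the intersection is a superkey of S1; the decomposition is lossless.

Yes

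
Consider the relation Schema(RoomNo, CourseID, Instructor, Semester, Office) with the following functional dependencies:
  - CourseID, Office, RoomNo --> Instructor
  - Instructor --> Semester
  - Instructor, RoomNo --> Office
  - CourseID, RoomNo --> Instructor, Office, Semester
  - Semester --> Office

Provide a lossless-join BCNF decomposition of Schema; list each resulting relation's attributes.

Candidate key of the original relation: {CourseID, RoomNo}.
{CourseID, Instructor, Office, RoomNo, Semester}: {Instructor} determines {Instructor, Office, Semester} here but is not a superkey — split on Instructor --> Office, Semester, giving {Instructor, Office, Semester} and {CourseID, Instructor, RoomNo}.
{Instructor, Office, Semester}: {Semester} determines {Office, Semester} here but is not a superkey — split on Semester --> Office, giving {Office, Semester} and {Instructor, Semester}.
{Office, Semester} has no BCNF violation.
{Instructor, Semester} has no BCNF violation.
{CourseID, Instructor, RoomNo} has no BCNF violation.

{CourseID, Instructor, RoomNo}; {Instructor, Semester}; {Office, Semester}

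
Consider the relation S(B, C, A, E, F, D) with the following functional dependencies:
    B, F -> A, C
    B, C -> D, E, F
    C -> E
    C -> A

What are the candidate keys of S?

{B, C}, {B, F}

{B} never appears on the right of any FD, so every key must include it.
{B, C} is a candidate key since {B, C}⁺ = {A, B, C, D, E, F} covers every attribute.
{B, F} is a candidate key since {B, F}⁺ = {A, B, C, D, E, F} covers every attribute.
No proper subset of any of these is a key, and no other minimal superkey exists.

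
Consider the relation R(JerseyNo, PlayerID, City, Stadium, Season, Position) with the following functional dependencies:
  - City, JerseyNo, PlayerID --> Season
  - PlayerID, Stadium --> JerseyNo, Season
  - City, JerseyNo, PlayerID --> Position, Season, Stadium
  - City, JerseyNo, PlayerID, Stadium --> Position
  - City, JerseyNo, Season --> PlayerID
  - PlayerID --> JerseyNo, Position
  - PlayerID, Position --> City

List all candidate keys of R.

{PlayerID}⁺ = {City, JerseyNo, PlayerID, Position, Season, Stadium} — all of the relation — so {PlayerID} is a candidate key.
{City, JerseyNo, Season}⁺ = {City, JerseyNo, PlayerID, Position, Season, Stadium} — all of the relation — so {City, JerseyNo, Season} is a candidate key.
These are minimal and exhaustive — every other superkey contains one of them.

{City, JerseyNo, Season}, {PlayerID}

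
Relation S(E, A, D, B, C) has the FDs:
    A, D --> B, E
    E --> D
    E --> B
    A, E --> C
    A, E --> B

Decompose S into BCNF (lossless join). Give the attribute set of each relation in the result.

Candidate keys of the original relation: {A, D}, {A, E}.
{A, B, C, D, E}: {E} determines {B, D, E} here but is not a superkey — split on E --> B, D, giving {B, D, E} and {A, C, E}.
{B, D, E}: every determinant is a superkey — BCNF.
{A, C, E}: every determinant is a superkey — BCNF.

{A, C, E}; {B, D, E}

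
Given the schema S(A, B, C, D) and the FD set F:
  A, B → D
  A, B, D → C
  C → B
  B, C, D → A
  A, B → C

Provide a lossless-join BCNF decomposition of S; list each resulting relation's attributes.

{A, C, D}; {B, C}

Candidate keys of the original relation: {A, B}, {A, C}, {C, D}.
{A, B, C, D}: {C} determines {B, C} here but is not a superkey — split on C → B, giving {B, C} and {A, C, D}.
{B, C} has no BCNF violation.
{A, C, D} has no BCNF violation.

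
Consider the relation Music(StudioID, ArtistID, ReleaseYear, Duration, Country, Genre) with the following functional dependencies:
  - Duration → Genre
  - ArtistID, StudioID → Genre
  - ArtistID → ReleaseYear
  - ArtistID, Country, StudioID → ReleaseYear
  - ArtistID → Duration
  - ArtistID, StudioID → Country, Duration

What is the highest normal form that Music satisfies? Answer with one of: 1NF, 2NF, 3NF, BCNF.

1NF

Candidate key: {ArtistID, StudioID}. Prime attributes: {ArtistID, StudioID}.
For Duration → Genre we have {Duration}⁺ = {Duration, Genre}; {Duration} is not a superkey, so BCNF fails.
Duration → Genre has non-prime {Genre} on the right and a non-superkey on the left, so 3NF fails.
Since {ArtistID} ⊂ {ArtistID, StudioID} and {ArtistID}⁺ ⊇ {Duration, Genre, ReleaseYear} with {Duration, Genre, ReleaseYear} non-prime, there is a partial dependency; 2NF fails.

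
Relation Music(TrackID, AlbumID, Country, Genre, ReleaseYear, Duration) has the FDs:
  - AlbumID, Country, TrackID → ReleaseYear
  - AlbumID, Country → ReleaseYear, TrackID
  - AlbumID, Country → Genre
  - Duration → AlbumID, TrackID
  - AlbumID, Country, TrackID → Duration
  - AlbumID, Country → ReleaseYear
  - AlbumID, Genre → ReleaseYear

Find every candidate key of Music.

Attributes never on any right-hand side: {Country} — every candidate key must contain it.
{AlbumID, Country}⁺ = {AlbumID, Country, Duration, Genre, ReleaseYear, TrackID}, which is every attribute, so {AlbumID, Country} is a candidate key.
{Country, Duration}⁺ = {AlbumID, Country, Duration, Genre, ReleaseYear, TrackID}, which is every attribute, so {Country, Duration} is a candidate key.
These are minimal and exhaustive — every other superkey contains one of them.

{AlbumID, Country}, {Country, Duration}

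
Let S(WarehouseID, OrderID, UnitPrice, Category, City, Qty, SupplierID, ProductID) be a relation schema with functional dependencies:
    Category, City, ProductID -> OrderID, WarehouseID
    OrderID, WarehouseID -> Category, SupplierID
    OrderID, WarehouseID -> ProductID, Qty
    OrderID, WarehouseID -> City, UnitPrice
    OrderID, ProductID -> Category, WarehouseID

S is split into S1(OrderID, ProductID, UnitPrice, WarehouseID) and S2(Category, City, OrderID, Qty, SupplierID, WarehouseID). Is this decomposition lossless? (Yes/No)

Yes

S1 ∩ S2 = {OrderID, WarehouseID}; its closure under F is {Category, City, OrderID, ProductID, Qty, SupplierID, UnitPrice, WarehouseID}.
S1 is contained in that closure, so S1 ∩ S2 -> S1 holds and the join is lossless.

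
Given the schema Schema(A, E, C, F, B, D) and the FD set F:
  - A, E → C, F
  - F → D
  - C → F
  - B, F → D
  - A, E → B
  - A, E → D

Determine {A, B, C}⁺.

{A, B, C, D, F}

Start with {A, B, C}.
C → F applies; add {F} → now {A, B, C, F}.
B, F → D applies; add {D} → now {A, B, C, D, F}.
No further FD applies.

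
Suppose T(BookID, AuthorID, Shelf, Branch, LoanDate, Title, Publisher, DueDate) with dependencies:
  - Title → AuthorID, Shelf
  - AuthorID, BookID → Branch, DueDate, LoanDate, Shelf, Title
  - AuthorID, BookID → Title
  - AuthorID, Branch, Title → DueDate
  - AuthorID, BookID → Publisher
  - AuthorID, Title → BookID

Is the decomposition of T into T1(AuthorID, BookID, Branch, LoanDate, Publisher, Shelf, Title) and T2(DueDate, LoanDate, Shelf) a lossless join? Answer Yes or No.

Common attributes: {LoanDate, Shelf}; their closure is {LoanDate, Shelf}.
T1 ⊄ {LoanDate, Shelf} and T2 ⊄ {LoanDate, Shelf}, so the split is lossy.

No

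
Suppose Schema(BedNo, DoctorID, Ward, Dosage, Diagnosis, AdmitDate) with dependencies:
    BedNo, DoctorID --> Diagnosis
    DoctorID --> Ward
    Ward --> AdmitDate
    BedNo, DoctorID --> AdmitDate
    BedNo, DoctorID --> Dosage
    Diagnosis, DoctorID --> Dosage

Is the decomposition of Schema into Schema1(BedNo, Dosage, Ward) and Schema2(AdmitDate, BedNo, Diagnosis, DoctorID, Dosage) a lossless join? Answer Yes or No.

Common attributes: {BedNo, Dosage}; their closure is {BedNo, Dosage}.
Neither Schema1 nor Schema2 is contained in that closure, so the decomposition is lossy.

No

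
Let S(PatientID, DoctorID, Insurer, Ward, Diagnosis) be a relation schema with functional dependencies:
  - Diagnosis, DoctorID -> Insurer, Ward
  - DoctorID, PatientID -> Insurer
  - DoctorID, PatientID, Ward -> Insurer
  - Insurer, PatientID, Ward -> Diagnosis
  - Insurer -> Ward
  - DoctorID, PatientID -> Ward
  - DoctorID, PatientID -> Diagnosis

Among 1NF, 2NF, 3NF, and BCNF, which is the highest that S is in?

Candidate key: {DoctorID, PatientID}. Prime attributes: {DoctorID, PatientID}.
For Diagnosis, DoctorID -> Insurer, Ward we have {Diagnosis, DoctorID}⁺ = {Diagnosis, DoctorID, Insurer, Ward}; {Diagnosis, DoctorID} is not a superkey, so BCNF fails.
Because {Insurer, Ward} are non-prime and the left side of Diagnosis, DoctorID -> Insurer, Ward is not a superkey, the relation is not in 3NF.
No non-prime attribute depends on a proper subset of any candidate key, so 2NF holds.

2NF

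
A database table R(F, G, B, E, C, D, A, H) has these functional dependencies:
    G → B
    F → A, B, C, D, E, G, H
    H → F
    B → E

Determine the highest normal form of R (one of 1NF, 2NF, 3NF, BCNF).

2NF

Candidate keys: {F}, {H}. Prime attributes: {F, H}.
For G → B we have {G}⁺ = {B, E, G}; {G} is not a superkey, so BCNF fails.
G → B determines the non-prime attribute {B} from a non-superkey — 3NF is violated.
With only single-attribute keys there can be no partial dependency, so 2NF holds.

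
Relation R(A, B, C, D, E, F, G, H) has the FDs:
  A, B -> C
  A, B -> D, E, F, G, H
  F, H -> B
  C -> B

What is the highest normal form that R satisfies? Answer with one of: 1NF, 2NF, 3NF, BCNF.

Candidate keys: {A, B}, {A, C}, {A, F, H}. Prime attributes: {A, B, C, F, H}.
F, H -> B: {F, H}⁺ = {B, F, H}, which is not all of the attributes, so the left side is not a superkey — BCNF is violated.
Since {B} ⊆ prime attributes and every other non-superkey FD also has a prime right side, the schema is in 3NF.

3NF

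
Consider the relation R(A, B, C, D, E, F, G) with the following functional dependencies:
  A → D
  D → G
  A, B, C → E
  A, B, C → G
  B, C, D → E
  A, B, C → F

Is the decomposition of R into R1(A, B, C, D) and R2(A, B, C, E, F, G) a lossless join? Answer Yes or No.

Yes

R1 ∩ R2 = {A, B, C}; its closure under F is {A, B, C, D, E, F, G}.
This includes all of R1, so the common attributes are a superkey of R1 — the join is lossless.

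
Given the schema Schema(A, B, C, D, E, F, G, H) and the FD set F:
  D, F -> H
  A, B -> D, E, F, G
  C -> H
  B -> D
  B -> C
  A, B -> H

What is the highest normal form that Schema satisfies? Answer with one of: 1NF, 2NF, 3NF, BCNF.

Candidate key: {A, B}. Prime attributes: {A, B}.
For D, F -> H we have {D, F}⁺ = {D, F, H}; {D, F} is not a superkey, so BCNF fails.
D, F -> H has non-prime {H} on the right and a non-superkey on the left, so 3NF fails.
Since {B} ⊂ {A, B} and {B}⁺ ⊇ {C, D, H} with {C, D, H} non-prime, there is a partial dependency; 2NF fails.

1NF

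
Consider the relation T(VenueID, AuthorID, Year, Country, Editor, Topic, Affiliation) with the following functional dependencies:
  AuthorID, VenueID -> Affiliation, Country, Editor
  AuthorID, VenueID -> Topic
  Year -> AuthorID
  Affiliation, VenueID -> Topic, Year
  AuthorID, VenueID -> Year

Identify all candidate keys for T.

Attributes never on any right-hand side: {VenueID} — every candidate key must contain it.
{Affiliation, VenueID} is a candidate key since {Affiliation, VenueID}⁺ = {Affiliation, AuthorID, Country, Editor, Topic, VenueID, Year} covers every attribute.
{AuthorID, VenueID} is a candidate key since {AuthorID, VenueID}⁺ = {Affiliation, AuthorID, Country, Editor, Topic, VenueID, Year} covers every attribute.
{VenueID, Year} is a candidate key since {VenueID, Year}⁺ = {Affiliation, AuthorID, Country, Editor, Topic, VenueID, Year} covers every attribute.
These are minimal and exhaustive — every other superkey contains one of them.

{Affiliation, VenueID}, {AuthorID, VenueID}, {VenueID, Year}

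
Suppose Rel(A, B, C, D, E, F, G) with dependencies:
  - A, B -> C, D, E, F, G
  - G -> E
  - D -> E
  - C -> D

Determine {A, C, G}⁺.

{A, C, D, E, G}

Start with {A, C, G}.
G -> E applies; add {E} → now {A, C, E, G}.
C -> D applies; add {D} → now {A, C, D, E, G}.
No further FD applies.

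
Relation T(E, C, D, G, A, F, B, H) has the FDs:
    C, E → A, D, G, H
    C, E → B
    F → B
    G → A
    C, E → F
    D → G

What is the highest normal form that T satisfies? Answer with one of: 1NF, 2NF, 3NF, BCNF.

2NF

Candidate key: {C, E}. Prime attributes: {C, E}.
F → B breaks BCNF: {F}⁺ = {B, F}, so {F} is not a superkey.
Because {B} is non-prime and the left side of F → B is not a superkey, the relation is not in 3NF.
Checking every proper subset of each key, none determines a non-prime attribute — 2NF is satisfied.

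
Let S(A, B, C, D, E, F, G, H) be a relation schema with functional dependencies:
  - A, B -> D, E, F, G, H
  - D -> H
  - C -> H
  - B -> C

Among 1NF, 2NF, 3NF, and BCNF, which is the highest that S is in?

1NF

Candidate key: {A, B}. Prime attributes: {A, B}.
For D -> H we have {D}⁺ = {D, H}; {D} is not a superkey, so BCNF fails.
D -> H determines the non-prime attribute {H} from a non-superkey — 3NF is violated.
The proper key subset {B} of {A, B} determines non-prime {C, H}, so the relation is not even in 2NF.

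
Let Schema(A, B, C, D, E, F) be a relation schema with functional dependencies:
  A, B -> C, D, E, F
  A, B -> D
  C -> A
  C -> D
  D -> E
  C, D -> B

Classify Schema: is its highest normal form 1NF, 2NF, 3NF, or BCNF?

Candidate keys: {A, B}, {C}. Prime attributes: {A, B, C}.
D -> E breaks BCNF: {D}⁺ = {D, E}, so {D} is not a superkey.
D -> E has non-prime {E} on the right and a non-superkey on the left, so 3NF fails.
Checking every proper subset of each key, none determines a non-prime attribute — 2NF is satisfied.

2NF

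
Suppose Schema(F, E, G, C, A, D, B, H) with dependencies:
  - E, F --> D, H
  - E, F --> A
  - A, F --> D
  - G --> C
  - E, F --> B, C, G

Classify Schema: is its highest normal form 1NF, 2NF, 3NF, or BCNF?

2NF

Candidate key: {E, F}. Prime attributes: {E, F}.
For A, F --> D we have {A, F}⁺ = {A, D, F}; {A, F} is not a superkey, so BCNF fails.
A, F --> D has non-prime {D} on the right and a non-superkey on the left, so 3NF fails.
No proper subset of a key has a non-prime attribute in its closure, so there is no partial dependency; 2NF holds.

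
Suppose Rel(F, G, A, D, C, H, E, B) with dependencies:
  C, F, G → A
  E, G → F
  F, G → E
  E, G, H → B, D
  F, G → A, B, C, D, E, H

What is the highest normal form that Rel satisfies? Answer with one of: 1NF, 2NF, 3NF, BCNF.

BCNF

Candidate keys: {E, G}, {F, G}. Prime attributes: {E, F, G}.
Every FD has a superkey on the left, so the relation is in BCNF.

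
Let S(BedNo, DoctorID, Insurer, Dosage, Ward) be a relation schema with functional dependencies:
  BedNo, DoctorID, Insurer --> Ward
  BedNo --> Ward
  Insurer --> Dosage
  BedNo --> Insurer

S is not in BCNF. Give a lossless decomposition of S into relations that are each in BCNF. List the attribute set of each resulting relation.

{BedNo, DoctorID}; {BedNo, Insurer, Ward}; {Dosage, Insurer}

Candidate key of the original relation: {BedNo, DoctorID}.
Within {BedNo, DoctorID, Dosage, Insurer, Ward}: {BedNo}⁺ ∩ {BedNo, DoctorID, Dosage, Insurer, Ward} = {BedNo, Dosage, Insurer, Ward}, not the whole set, so BedNo --> Dosage, Insurer, Ward violates BCNF; decompose into {BedNo, Dosage, Insurer, Ward} and {BedNo, DoctorID}.
Within {BedNo, Dosage, Insurer, Ward}: {Insurer}⁺ ∩ {BedNo, Dosage, Insurer, Ward} = {Dosage, Insurer}, not the whole set, so Insurer --> Dosage violates BCNF; decompose into {Dosage, Insurer} and {BedNo, Insurer, Ward}.
{Dosage, Insurer}: every determinant is a superkey — BCNF.
{BedNo, Insurer, Ward}: every determinant is a superkey — BCNF.
{BedNo, DoctorID}: every determinant is a superkey — BCNF.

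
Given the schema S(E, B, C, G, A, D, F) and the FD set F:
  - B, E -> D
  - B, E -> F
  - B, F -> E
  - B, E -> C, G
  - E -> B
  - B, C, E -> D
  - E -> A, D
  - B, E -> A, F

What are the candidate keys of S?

{B, F}, {E}

Closure of {E} is {A, B, C, D, E, F, G}, the whole schema; {E} is a candidate key.
Closure of {B, F} is {A, B, C, D, E, F, G}, the whole schema; {B, F} is a candidate key.
No proper subset of any of these is a key, and no other minimal superkey exists.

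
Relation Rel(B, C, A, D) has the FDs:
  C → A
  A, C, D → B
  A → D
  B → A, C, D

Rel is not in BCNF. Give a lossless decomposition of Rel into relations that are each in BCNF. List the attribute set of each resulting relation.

Candidate keys of the original relation: {B}, {C}.
{A, B, C, D}: {A} determines {A, D} here but is not a superkey — split on A → D, giving {A, D} and {A, B, C}.
{A, D} is in BCNF.
{A, B, C} is in BCNF.

{A, B, C}; {A, D}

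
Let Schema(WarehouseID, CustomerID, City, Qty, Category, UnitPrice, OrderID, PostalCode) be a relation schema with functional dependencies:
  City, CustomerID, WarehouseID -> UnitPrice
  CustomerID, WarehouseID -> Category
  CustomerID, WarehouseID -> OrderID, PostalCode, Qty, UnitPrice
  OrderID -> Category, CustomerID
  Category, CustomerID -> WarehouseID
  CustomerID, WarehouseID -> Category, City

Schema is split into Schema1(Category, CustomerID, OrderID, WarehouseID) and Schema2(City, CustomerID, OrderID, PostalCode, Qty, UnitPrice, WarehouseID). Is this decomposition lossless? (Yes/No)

Schema1 ∩ Schema2 = {CustomerID, OrderID, WarehouseID}; its closure under F is {Category, City, CustomerID, OrderID, PostalCode, Qty, UnitPrice, WarehouseID}.
Since Schema1 ⊆ {Category, City, CustomerID, OrderID, PostalCode, Qty, UnitPrice, WarehouseID}, the intersection is a superkey of Schema1; the decomposition is lossless.

Yes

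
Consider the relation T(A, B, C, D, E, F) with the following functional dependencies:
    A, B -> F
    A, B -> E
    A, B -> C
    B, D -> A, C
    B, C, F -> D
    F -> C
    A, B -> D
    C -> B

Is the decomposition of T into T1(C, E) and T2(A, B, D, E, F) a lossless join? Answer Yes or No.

The shared attributes are {E} and {E}⁺ = {E}.
Neither T1 nor T2 is contained in that closure, so the decomposition is lossy.

No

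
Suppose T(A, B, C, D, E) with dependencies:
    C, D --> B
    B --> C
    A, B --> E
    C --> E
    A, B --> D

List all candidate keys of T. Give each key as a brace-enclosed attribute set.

{A, B}, {A, C, D}

{A} never appears on the right of any FD, so every key must include it.
{A, B}⁺ = {A, B, C, D, E}, which is every attribute, so {A, B} is a candidate key.
{A, C, D}⁺ = {A, B, C, D, E}, which is every attribute, so {A, C, D} is a candidate key.
These are minimal and exhaustive — every other superkey contains one of them.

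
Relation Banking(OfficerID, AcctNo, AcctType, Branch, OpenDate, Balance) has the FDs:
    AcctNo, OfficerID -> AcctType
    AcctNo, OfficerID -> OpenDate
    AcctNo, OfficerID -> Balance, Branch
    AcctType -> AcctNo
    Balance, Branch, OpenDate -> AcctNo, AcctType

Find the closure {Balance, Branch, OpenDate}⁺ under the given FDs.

Start with {Balance, Branch, OpenDate}.
Balance, Branch, OpenDate -> AcctNo, AcctType applies; add {AcctNo, AcctType} → now {AcctNo, AcctType, Balance, Branch, OpenDate}.
No further FD applies.

{AcctNo, AcctType, Balance, Branch, OpenDate}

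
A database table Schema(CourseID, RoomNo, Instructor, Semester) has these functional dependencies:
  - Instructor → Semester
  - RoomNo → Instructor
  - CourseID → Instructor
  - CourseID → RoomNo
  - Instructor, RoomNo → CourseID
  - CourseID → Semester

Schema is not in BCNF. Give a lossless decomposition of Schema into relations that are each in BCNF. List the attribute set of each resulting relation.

{CourseID, Instructor, RoomNo}; {Instructor, Semester}

Candidate keys of the original relation: {CourseID}, {RoomNo}.
{CourseID, Instructor, RoomNo, Semester}: {Instructor} determines {Instructor, Semester} here but is not a superkey — split on Instructor → Semester, giving {Instructor, Semester} and {CourseID, Instructor, RoomNo}.
{Instructor, Semester} is in BCNF.
{CourseID, Instructor, RoomNo} is in BCNF.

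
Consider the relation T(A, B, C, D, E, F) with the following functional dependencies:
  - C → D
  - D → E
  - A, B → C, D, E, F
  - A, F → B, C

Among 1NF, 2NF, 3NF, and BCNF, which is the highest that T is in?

2NF

Candidate keys: {A, B}, {A, F}. Prime attributes: {A, B, F}.
C → D breaks BCNF: {C}⁺ = {C, D, E}, so {C} is not a superkey.
Because {D} is non-prime and the left side of C → D is not a superkey, the relation is not in 3NF.
No non-prime attribute depends on a proper subset of any candidate key, so 2NF holds.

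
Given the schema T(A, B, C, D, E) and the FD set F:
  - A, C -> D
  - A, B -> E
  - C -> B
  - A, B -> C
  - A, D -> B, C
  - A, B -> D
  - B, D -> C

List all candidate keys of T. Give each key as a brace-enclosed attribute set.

{A, B}, {A, C}, {A, D}

Attributes never on any right-hand side: {A} — every candidate key must contain it.
{A, B}⁺ = {A, B, C, D, E} — all of the relation — so {A, B} is a candidate key.
{A, C}⁺ = {A, B, C, D, E} — all of the relation — so {A, C} is a candidate key.
{A, D}⁺ = {A, B, C, D, E} — all of the relation — so {A, D} is a candidate key.
These are minimal and exhaustive — every other superkey contains one of them.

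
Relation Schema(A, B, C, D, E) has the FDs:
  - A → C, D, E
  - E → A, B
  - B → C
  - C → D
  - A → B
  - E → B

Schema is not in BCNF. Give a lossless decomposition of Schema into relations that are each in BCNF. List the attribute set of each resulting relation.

{A, B, E}; {B, C}; {C, D}

Candidate keys of the original relation: {A}, {E}.
In {A, B, C, D, E}, {B} is not a superkey ({B}⁺ restricted to this set is {B, C, D}), so split on B → C, D into {B, C, D} and {A, B, E}.
In {B, C, D}, {C} is not a superkey ({C}⁺ restricted to this set is {C, D}), so split on C → D into {C, D} and {B, C}.
{C, D}: every determinant is a superkey — BCNF.
{B, C}: every determinant is a superkey — BCNF.
{A, B, E}: every determinant is a superkey — BCNF.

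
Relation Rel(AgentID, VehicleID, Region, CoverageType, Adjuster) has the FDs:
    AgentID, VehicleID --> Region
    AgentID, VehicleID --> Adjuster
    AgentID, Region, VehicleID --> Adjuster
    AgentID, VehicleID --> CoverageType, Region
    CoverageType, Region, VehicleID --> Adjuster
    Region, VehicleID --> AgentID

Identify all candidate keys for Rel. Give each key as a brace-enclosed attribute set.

Attributes never on any right-hand side: {VehicleID} — every candidate key must contain it.
Closure of {AgentID, VehicleID} is {Adjuster, AgentID, CoverageType, Region, VehicleID}, the whole schema; {AgentID, VehicleID} is a candidate key.
Closure of {Region, VehicleID} is {Adjuster, AgentID, CoverageType, Region, VehicleID}, the whole schema; {Region, VehicleID} is a candidate key.
These are minimal and exhaustive — every other superkey contains one of them.

{AgentID, VehicleID}, {Region, VehicleID}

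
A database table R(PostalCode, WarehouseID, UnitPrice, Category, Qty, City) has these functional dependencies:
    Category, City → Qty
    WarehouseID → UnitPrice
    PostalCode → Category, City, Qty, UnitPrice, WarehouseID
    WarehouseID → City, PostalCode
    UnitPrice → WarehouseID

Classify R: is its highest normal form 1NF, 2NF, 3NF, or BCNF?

Candidate keys: {PostalCode}, {UnitPrice}, {WarehouseID}. Prime attributes: {PostalCode, UnitPrice, WarehouseID}.
For Category, City → Qty we have {Category, City}⁺ = {Category, City, Qty}; {Category, City} is not a superkey, so BCNF fails.
Category, City → Qty determines the non-prime attribute {Qty} from a non-superkey — 3NF is violated.
With only single-attribute keys there can be no partial dependency, so 2NF holds.

2NF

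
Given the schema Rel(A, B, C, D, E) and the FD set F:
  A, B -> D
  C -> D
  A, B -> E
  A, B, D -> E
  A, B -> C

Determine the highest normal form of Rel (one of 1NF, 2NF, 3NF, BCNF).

2NF

Candidate key: {A, B}. Prime attributes: {A, B}.
C -> D breaks BCNF: {C}⁺ = {C, D}, so {C} is not a superkey.
Because {D} is non-prime and the left side of C -> D is not a superkey, the relation is not in 3NF.
No non-prime attribute depends on a proper subset of any candidate key, so 2NF holds.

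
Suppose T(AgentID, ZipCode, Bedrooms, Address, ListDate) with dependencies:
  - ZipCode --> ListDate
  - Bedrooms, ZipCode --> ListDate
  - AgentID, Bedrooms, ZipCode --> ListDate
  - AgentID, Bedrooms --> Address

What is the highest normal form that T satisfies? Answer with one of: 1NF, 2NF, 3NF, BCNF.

1NF

Candidate key: {AgentID, Bedrooms, ZipCode}. Prime attributes: {AgentID, Bedrooms, ZipCode}.
ZipCode --> ListDate breaks BCNF: {ZipCode}⁺ = {ListDate, ZipCode}, so {ZipCode} is not a superkey.
ZipCode --> ListDate determines the non-prime attribute {ListDate} from a non-superkey — 3NF is violated.
Since {ZipCode} ⊂ {AgentID, Bedrooms, ZipCode} and {ZipCode}⁺ ⊇ {ListDate} with {ListDate} non-prime, there is a partial dependency; 2NF fails.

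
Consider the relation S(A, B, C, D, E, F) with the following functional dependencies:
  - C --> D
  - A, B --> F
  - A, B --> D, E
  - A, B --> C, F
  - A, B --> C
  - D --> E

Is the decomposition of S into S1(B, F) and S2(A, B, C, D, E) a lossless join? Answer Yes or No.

S1 ∩ S2 = {B}; its closure under F is {B}.
S1 ⊄ {B} and S2 ⊄ {B}, so the split is lossy.

No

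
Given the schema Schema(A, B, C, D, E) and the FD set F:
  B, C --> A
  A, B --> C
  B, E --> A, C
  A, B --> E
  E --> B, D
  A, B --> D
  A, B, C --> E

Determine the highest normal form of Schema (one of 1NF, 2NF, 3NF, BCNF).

BCNF

Candidate keys: {A, B}, {B, C}, {E}. Prime attributes: {A, B, C, E}.
Every FD has a superkey on the left, so the relation is in BCNF.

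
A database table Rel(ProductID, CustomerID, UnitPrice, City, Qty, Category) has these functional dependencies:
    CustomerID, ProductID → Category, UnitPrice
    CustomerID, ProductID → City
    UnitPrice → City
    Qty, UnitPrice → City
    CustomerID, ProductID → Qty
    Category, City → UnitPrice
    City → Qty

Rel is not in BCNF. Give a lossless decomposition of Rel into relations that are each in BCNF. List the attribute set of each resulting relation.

{Category, CustomerID, ProductID, UnitPrice}; {City, Qty}; {City, UnitPrice}

Candidate key of the original relation: {CustomerID, ProductID}.
Within {Category, City, CustomerID, ProductID, Qty, UnitPrice}: {UnitPrice}⁺ ∩ {Category, City, CustomerID, ProductID, Qty, UnitPrice} = {City, Qty, UnitPrice}, not the whole set, so UnitPrice → City, Qty violates BCNF; decompose into {City, Qty, UnitPrice} and {Category, CustomerID, ProductID, UnitPrice}.
Within {City, Qty, UnitPrice}: {City}⁺ ∩ {City, Qty, UnitPrice} = {City, Qty}, not the whole set, so City → Qty violates BCNF; decompose into {City, Qty} and {City, UnitPrice}.
{City, Qty}: every determinant is a superkey — BCNF.
{City, UnitPrice}: every determinant is a superkey — BCNF.
{Category, CustomerID, ProductID, UnitPrice}: every determinant is a superkey — BCNF.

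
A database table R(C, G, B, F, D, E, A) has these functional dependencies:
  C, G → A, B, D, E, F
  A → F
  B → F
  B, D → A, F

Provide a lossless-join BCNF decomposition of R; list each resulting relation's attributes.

{A, B, D}; {A, F}; {B, C, D, E, G}

Candidate key of the original relation: {C, G}.
In {A, B, C, D, E, F, G}, {A} is not a superkey ({A}⁺ restricted to this set is {A, F}), so split on A → F into {A, F} and {A, B, C, D, E, G}.
{A, F}: every determinant is a superkey — BCNF.
In {A, B, C, D, E, G}, {B, D} is not a superkey ({B, D}⁺ restricted to this set is {A, B, D}), so split on B, D → A into {A, B, D} and {B, C, D, E, G}.
{A, B, D}: every determinant is a superkey — BCNF.
{B, C, D, E, G}: every determinant is a superkey — BCNF.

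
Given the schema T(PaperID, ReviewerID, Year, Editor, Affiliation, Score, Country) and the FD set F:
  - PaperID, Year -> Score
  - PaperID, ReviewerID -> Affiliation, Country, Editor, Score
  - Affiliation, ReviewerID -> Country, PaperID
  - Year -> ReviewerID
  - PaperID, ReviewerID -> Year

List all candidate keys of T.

{Affiliation, ReviewerID}, {Affiliation, Year}, {PaperID, ReviewerID}, {PaperID, Year}

Closure of {Affiliation, ReviewerID} is {Affiliation, Country, Editor, PaperID, ReviewerID, Score, Year}, the whole schema; {Affiliation, ReviewerID} is a candidate key.
Closure of {Affiliation, Year} is {Affiliation, Country, Editor, PaperID, ReviewerID, Score, Year}, the whole schema; {Affiliation, Year} is a candidate key.
Closure of {PaperID, ReviewerID} is {Affiliation, Country, Editor, PaperID, ReviewerID, Score, Year}, the whole schema; {PaperID, ReviewerID} is a candidate key.
Closure of {PaperID, Year} is {Affiliation, Country, Editor, PaperID, ReviewerID, Score, Year}, the whole schema; {PaperID, Year} is a candidate key.
Any other superkey properly contains one of these, so there are no further candidate keys.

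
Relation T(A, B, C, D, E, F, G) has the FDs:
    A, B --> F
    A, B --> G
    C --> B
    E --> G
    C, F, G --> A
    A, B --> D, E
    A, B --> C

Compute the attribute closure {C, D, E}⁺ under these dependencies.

{B, C, D, E, G}

Start with {C, D, E}.
C --> B applies; add {B} → now {B, C, D, E}.
E --> G applies; add {G} → now {B, C, D, E, G}.
No further FD applies.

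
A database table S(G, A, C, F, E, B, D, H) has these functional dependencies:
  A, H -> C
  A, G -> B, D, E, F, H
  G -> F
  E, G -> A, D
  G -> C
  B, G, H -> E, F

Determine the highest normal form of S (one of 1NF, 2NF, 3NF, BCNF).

Candidate keys: {A, G}, {B, G, H}, {E, G}. Prime attributes: {A, B, E, G, H}.
A, H -> C: {A, H}⁺ = {A, C, H}, which is not all of the attributes, so the left side is not a superkey — BCNF is violated.
Because {C} is non-prime and the left side of A, H -> C is not a superkey, the relation is not in 3NF.
Since {G} ⊂ {A, G} and {G}⁺ ⊇ {C, F} with {C, F} non-prime, there is a partial dependency; 2NF fails.

1NF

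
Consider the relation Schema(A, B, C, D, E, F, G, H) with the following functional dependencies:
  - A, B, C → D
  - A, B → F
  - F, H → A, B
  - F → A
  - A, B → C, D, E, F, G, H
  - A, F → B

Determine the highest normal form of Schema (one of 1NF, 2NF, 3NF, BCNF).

BCNF

Candidate keys: {A, B}, {F}. Prime attributes: {A, B, F}.
The left-hand side of every FD is a superkey, so BCNF is satisfied.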